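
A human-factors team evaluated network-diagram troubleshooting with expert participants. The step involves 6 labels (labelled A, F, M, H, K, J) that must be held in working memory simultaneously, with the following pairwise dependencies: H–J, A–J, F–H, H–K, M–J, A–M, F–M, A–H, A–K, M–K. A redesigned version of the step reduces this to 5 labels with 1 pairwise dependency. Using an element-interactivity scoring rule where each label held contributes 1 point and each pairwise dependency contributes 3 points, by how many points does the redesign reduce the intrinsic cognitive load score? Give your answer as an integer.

28

Original: 6 × 1 + 10 × 3 = 6 + 30 = 36.
Redesigned: 5 × 1 + 1 × 3 = 5 + 3 = 8.
Reduction = 36 − 8 = 28.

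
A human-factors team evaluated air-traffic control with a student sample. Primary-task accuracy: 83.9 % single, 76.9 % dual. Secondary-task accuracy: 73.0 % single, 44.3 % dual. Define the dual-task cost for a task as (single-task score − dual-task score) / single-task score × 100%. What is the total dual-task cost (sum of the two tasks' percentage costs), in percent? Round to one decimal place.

Primary cost = (83.9 − 76.9) / 83.9 × 100% = 8.3433%.
Secondary cost = (73.0 − 44.3) / 73.0 × 100% = 39.3151%.
Total = 8.3433% + 39.3151% = 47.6584% ≈ 47.7%.

47.7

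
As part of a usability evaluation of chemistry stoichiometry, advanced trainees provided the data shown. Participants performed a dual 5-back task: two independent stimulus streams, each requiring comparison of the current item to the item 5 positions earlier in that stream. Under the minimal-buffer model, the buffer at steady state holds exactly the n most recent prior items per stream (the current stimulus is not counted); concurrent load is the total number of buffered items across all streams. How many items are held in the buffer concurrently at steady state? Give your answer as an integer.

10

Each stream's buffer holds its 5 most recent prior items.
Two independent streams: 2 × 5 = 10 buffered items at steady state.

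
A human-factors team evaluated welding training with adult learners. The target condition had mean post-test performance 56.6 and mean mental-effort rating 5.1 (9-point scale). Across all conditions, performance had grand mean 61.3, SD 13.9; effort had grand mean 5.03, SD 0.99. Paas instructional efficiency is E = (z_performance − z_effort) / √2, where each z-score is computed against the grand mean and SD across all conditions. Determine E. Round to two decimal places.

z_performance = (56.6 − 61.3) / 13.9 = -4.7000 / 13.9 = -0.3381.
z_effort = (5.1 − 5.03) / 0.99 = 0.0700 / 0.99 = 0.0707.
z_P − z_E = -0.3381 − 0.0707 = -0.4088.
E = -0.4088 / √2 = -0.4088 / 1.41421 = -0.2891 ≈ -0.29.

-0.29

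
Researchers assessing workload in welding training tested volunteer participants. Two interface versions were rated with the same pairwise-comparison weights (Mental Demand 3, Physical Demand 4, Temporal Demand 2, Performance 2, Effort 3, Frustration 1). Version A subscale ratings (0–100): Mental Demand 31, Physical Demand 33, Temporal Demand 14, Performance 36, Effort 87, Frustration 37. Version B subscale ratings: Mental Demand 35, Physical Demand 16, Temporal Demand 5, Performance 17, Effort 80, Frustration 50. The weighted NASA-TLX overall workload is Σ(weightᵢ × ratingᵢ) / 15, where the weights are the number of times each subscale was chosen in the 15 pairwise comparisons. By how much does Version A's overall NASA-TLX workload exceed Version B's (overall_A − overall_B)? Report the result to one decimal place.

8.0

Version A weighted sum = 3·31 + 4·33 + 2·14 + 2·36 + 3·87 + 1·37 = 93 + 132 + 28 + 72 + 261 + 37 = 623; overall_A = 623/15 = 41.5333.
Version B weighted sum = 3·35 + 4·16 + 2·5 + 2·17 + 3·80 + 1·50 = 105 + 64 + 10 + 34 + 240 + 50 = 503; overall_B = 503/15 = 33.5333.
Difference = 41.5333 − 33.5333 = 8.0000 ≈ 8.0.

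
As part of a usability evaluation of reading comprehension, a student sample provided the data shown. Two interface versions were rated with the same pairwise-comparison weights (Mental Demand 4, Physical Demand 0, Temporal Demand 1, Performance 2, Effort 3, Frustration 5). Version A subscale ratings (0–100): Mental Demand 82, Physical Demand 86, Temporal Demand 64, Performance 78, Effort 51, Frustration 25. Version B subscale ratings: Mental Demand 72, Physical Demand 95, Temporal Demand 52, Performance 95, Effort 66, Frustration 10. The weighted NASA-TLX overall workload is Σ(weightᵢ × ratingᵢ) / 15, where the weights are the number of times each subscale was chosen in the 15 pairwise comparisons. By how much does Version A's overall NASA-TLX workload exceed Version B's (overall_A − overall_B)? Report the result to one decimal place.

Version A weighted sum = 4·82 + 0·86 + 1·64 + 2·78 + 3·51 + 5·25 = 328 + 0 + 64 + 156 + 153 + 125 = 826; overall_A = 826/15 = 55.0667.
Version B weighted sum = 4·72 + 0·95 + 1·52 + 2·95 + 3·66 + 5·10 = 288 + 0 + 52 + 190 + 198 + 50 = 778; overall_B = 778/15 = 51.8667.
Difference = 55.0667 − 51.8667 = 3.2000 ≈ 3.2.

3.2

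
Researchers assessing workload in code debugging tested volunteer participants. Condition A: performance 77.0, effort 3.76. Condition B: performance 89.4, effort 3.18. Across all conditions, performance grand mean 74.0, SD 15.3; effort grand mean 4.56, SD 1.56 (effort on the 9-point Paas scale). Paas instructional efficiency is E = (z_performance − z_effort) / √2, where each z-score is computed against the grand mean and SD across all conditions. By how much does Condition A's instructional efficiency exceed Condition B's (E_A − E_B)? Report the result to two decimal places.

-0.84

Condition A: z_P = (77.0 − 74.0)/15.3 = 0.1961; z_E = (3.76 − 4.56)/1.56 = -0.5128; E_A = (0.1961 − (-0.5128))/√2 = 0.5013.
Condition B: z_P = (89.4 − 74.0)/15.3 = 1.0065; z_E = (3.18 − 4.56)/1.56 = -0.8846; E_B = (1.0065 − (-0.8846))/√2 = 1.3372.
E_A − E_B = 0.5013 − 1.3372 = -0.8359 ≈ -0.84.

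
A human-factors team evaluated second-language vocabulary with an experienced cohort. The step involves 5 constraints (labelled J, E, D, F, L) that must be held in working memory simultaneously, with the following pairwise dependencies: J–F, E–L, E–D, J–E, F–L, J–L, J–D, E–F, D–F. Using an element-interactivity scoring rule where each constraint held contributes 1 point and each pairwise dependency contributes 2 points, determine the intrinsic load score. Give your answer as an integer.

23

Count of constraints held simultaneously: 5.
Count of pairwise dependencies listed: 9.
Element contribution: 5 × 1 = 5.
Interaction contribution: 9 × 2 = 18.
Intrinsic load = 5 + 18 = 23.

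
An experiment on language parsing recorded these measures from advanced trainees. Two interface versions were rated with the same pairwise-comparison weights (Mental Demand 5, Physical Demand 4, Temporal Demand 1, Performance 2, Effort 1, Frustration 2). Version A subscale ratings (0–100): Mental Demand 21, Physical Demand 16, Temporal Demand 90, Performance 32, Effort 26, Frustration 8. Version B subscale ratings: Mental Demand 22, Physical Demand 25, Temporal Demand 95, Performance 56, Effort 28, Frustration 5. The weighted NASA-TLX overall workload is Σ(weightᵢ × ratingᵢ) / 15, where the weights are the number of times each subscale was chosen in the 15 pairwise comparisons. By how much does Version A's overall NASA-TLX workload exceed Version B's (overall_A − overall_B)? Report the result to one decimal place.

Version A weighted sum = 5·21 + 4·16 + 1·90 + 2·32 + 1·26 + 2·8 = 105 + 64 + 90 + 64 + 26 + 16 = 365; overall_A = 365/15 = 24.3333.
Version B weighted sum = 5·22 + 4·25 + 1·95 + 2·56 + 1·28 + 2·5 = 110 + 100 + 95 + 112 + 28 + 10 = 455; overall_B = 455/15 = 30.3333.
Difference = 24.3333 − 30.3333 = -6.0000 ≈ -6.0.

-6.0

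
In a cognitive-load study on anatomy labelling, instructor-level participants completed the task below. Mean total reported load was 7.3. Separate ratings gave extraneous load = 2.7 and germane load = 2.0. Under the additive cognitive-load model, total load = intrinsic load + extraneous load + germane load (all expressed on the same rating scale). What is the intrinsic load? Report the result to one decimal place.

2.6

intrinsic load = total − extraneous − germane
             = 7.3 − 2.7 − 2.0 = 2.6.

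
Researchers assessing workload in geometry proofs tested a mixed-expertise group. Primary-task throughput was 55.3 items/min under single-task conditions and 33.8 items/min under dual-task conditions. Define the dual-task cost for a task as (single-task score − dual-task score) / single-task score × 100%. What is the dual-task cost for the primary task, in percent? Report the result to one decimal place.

Cost = (55.3 − 33.8) / 55.3 × 100%
     = 21.5000 / 55.3 × 100% = 38.8788%.
≈ 38.9%.

38.9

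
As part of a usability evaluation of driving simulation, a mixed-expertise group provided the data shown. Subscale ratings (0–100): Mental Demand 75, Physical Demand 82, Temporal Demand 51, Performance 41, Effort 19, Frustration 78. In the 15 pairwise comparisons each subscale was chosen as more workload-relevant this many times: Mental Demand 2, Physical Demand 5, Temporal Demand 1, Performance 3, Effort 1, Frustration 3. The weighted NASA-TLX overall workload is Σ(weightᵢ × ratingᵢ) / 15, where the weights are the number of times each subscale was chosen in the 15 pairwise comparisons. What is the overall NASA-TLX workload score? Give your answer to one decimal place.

65.8

The tallies are the weights (they sum to 15).
Weighted sum = 2·75 + 5·82 + 1·51 + 3·41 + 1·19 + 3·78
            = 150 + 410 + 51 + 123 + 19 + 234 = 987.
Overall workload = 987 / 15 = 65.8000 ≈ 65.8.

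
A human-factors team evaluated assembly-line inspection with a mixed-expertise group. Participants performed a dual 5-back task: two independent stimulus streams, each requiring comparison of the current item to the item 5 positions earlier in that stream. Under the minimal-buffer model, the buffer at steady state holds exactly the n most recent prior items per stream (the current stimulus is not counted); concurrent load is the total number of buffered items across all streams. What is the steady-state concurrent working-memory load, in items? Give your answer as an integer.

10

Each stream's buffer holds its 5 most recent prior items.
Two independent streams: 2 × 5 = 10 buffered items at steady state.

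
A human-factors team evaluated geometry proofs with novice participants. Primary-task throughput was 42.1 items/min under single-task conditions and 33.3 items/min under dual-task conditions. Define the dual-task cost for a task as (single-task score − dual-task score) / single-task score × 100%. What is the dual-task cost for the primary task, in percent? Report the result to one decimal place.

Cost = (42.1 − 33.3) / 42.1 × 100%
     = 8.8000 / 42.1 × 100% = 20.9026%.
≈ 20.9%.

20.9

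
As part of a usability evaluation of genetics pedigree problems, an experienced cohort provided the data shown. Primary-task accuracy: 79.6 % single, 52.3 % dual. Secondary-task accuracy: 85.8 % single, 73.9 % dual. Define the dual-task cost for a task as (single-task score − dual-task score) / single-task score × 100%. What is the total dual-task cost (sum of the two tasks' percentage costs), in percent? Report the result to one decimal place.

48.2

Primary cost = (79.6 − 52.3) / 79.6 × 100% = 34.2965%.
Secondary cost = (85.8 − 73.9) / 85.8 × 100% = 13.8695%.
Total = 34.2965% + 13.8695% = 48.1660% ≈ 48.2%.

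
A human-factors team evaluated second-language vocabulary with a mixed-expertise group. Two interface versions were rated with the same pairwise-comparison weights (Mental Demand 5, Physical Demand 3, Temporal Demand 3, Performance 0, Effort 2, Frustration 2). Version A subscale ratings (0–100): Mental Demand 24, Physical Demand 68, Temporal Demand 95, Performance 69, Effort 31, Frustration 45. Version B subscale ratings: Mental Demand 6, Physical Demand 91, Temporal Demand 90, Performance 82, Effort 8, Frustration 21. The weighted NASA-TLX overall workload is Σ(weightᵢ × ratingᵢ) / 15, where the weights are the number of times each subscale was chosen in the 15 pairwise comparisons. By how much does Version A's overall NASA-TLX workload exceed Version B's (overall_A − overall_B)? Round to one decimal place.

8.7

Version A weighted sum = 5·24 + 3·68 + 3·95 + 0·69 + 2·31 + 2·45 = 120 + 204 + 285 + 0 + 62 + 90 = 761; overall_A = 761/15 = 50.7333.
Version B weighted sum = 5·6 + 3·91 + 3·90 + 0·82 + 2·8 + 2·21 = 30 + 273 + 270 + 0 + 16 + 42 = 631; overall_B = 631/15 = 42.0667.
Difference = 50.7333 − 42.0667 = 8.6666 ≈ 8.7.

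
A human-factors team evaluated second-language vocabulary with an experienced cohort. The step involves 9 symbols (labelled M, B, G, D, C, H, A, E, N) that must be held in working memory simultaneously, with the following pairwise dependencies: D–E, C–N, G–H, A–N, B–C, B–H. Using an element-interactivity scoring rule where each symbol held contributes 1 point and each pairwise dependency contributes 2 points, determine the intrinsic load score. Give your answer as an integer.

Count of symbols held simultaneously: 9.
Count of pairwise dependencies listed: 6.
Element contribution: 9 × 1 = 9.
Interaction contribution: 6 × 2 = 12.
Intrinsic load = 9 + 12 = 21.

21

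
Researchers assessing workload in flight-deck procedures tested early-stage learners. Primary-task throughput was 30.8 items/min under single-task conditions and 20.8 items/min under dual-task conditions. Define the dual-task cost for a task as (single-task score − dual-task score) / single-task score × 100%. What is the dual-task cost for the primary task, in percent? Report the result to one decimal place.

Cost = (30.8 − 20.8) / 30.8 × 100%
     = 10.0000 / 30.8 × 100% = 32.4675%.
≈ 32.5%.

32.5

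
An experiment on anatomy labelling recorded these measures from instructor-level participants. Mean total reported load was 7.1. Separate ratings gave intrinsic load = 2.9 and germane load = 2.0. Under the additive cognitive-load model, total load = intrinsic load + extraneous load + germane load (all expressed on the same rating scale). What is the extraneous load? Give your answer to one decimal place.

extraneous load = total − intrinsic − germane
             = 7.1 − 2.9 − 2.0 = 2.2.

2.2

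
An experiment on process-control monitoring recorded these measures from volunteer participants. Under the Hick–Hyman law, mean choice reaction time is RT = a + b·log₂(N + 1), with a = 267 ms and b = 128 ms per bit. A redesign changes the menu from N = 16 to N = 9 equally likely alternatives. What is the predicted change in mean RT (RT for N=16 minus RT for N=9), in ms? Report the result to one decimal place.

98.0

RT(16) = 267 + 128·log₂(17) = 267 + 128·4.0875 = 790.2000 ms.
RT(9) = 267 + 128·log₂(10) = 267 + 128·3.3219 = 692.2032 ms.
Difference = 790.2000 − 692.2032 = 97.9968 ≈ 98.0 ms.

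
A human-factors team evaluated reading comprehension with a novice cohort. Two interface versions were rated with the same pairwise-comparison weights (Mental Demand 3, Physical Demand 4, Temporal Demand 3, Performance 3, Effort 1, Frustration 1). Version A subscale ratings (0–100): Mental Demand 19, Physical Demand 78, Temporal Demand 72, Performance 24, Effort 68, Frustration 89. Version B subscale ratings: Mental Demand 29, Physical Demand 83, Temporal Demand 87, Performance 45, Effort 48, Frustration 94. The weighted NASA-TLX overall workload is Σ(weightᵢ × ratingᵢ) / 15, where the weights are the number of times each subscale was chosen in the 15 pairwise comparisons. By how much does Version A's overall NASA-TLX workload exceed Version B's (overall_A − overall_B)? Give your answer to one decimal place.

-9.5

Version A weighted sum = 3·19 + 4·78 + 3·72 + 3·24 + 1·68 + 1·89 = 57 + 312 + 216 + 72 + 68 + 89 = 814; overall_A = 814/15 = 54.2667.
Version B weighted sum = 3·29 + 4·83 + 3·87 + 3·45 + 1·48 + 1·94 = 87 + 332 + 261 + 135 + 48 + 94 = 957; overall_B = 957/15 = 63.8000.
Difference = 54.2667 − 63.8000 = -9.5333 ≈ -9.5.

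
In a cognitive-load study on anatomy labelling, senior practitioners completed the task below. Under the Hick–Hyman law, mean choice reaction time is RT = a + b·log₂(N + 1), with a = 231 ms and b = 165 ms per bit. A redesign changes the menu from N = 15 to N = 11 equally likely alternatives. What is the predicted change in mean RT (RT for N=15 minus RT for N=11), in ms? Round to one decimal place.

RT(15) = 231 + 165·log₂(16) = 231 + 165·4.0000 = 891.0000 ms.
RT(11) = 231 + 165·log₂(12) = 231 + 165·3.5850 = 822.5250 ms.
Difference = 891.0000 − 822.5250 = 68.4750 ≈ 68.5 ms.

68.5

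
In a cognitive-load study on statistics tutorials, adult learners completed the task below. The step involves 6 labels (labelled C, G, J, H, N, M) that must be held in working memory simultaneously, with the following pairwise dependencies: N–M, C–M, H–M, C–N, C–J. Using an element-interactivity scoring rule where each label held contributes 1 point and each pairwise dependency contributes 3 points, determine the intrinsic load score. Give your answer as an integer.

Count of labels held simultaneously: 6.
Count of pairwise dependencies listed: 5.
Element contribution: 6 × 1 = 6.
Interaction contribution: 5 × 3 = 15.
Intrinsic load = 6 + 15 = 21.

21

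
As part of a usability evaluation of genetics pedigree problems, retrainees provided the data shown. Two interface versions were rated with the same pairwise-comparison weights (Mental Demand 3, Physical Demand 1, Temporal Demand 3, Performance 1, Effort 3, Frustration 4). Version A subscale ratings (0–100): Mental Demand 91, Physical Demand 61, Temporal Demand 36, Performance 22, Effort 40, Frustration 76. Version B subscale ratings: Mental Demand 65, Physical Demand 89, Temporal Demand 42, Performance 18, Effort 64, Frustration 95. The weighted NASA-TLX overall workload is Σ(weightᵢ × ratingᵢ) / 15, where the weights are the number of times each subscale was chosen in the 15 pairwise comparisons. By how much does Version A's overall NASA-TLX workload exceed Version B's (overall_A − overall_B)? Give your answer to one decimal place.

Version A weighted sum = 3·91 + 1·61 + 3·36 + 1·22 + 3·40 + 4·76 = 273 + 61 + 108 + 22 + 120 + 304 = 888; overall_A = 888/15 = 59.2000.
Version B weighted sum = 3·65 + 1·89 + 3·42 + 1·18 + 3·64 + 4·95 = 195 + 89 + 126 + 18 + 192 + 380 = 1000; overall_B = 1000/15 = 66.6667.
Difference = 59.2000 − 66.6667 = -7.4667 ≈ -7.5.

-7.5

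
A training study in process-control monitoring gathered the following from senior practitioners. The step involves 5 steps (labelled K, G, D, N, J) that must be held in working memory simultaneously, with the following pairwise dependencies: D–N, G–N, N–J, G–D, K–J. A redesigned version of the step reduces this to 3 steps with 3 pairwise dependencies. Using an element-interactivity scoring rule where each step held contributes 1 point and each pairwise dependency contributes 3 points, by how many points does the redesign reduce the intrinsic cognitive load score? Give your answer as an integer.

Original: 5 × 1 + 5 × 3 = 5 + 15 = 20.
Redesigned: 3 × 1 + 3 × 3 = 3 + 9 = 12.
Reduction = 20 − 12 = 8.

8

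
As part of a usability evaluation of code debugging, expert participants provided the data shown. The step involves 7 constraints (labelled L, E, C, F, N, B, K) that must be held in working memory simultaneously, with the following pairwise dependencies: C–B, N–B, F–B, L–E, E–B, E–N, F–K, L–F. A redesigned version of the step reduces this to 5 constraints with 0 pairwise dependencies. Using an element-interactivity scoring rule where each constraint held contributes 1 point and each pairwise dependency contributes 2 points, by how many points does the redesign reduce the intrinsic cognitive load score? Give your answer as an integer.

18

Original: 7 × 1 + 8 × 2 = 7 + 16 = 23.
Redesigned: 5 × 1 + 0 × 2 = 5 + 0 = 5.
Reduction = 23 − 5 = 18.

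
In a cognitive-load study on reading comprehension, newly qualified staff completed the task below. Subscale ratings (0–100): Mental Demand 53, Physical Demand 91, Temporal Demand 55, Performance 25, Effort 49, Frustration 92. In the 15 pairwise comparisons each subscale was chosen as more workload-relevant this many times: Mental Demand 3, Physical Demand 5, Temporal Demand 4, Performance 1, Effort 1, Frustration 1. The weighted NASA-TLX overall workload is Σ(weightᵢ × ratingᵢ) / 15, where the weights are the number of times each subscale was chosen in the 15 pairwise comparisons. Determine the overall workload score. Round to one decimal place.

66.7

The tallies are the weights (they sum to 15).
Weighted sum = 3·53 + 5·91 + 4·55 + 1·25 + 1·49 + 1·92
            = 159 + 455 + 220 + 25 + 49 + 92 = 1000.
Overall workload = 1000 / 15 = 66.6667 ≈ 66.7.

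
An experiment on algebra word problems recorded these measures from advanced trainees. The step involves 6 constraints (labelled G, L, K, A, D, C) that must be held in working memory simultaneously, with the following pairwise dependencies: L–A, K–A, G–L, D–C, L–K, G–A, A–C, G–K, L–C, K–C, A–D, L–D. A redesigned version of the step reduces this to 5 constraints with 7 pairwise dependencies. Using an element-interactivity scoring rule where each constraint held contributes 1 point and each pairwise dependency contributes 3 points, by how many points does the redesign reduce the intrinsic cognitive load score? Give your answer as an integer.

Original: 6 × 1 + 12 × 3 = 6 + 36 = 42.
Redesigned: 5 × 1 + 7 × 3 = 5 + 21 = 26.
Reduction = 42 − 26 = 16.

16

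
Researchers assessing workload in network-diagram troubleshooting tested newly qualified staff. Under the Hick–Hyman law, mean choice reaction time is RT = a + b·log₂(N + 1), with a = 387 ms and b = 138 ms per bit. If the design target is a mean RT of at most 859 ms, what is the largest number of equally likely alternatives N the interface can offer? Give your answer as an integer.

Set 387 + 138·log₂(N + 1) ≤ 859.
log₂(N + 1) ≤ (859 − 387) / 138 = 3.4203.
N + 1 ≤ 2^3.4203 = 10.7056.
N ≤ 9.7056, so the largest integer N is 9.

9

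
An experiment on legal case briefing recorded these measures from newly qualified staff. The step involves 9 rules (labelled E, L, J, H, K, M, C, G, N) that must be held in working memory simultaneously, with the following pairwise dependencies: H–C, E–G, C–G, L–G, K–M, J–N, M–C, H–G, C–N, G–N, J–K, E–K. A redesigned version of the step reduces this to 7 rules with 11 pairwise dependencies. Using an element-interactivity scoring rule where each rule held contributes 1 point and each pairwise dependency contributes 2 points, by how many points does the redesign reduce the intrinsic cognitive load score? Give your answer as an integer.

Original: 9 × 1 + 12 × 2 = 9 + 24 = 33.
Redesigned: 7 × 1 + 11 × 2 = 7 + 22 = 29.
Reduction = 33 − 29 = 4.

4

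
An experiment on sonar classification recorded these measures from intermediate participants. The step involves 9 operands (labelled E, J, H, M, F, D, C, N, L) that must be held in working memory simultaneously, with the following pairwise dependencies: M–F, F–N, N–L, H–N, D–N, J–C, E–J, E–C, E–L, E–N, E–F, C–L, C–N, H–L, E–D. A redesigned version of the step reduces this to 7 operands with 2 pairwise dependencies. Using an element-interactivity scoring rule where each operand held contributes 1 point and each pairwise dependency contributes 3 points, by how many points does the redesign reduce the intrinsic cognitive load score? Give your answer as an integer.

41

Original: 9 × 1 + 15 × 3 = 9 + 45 = 54.
Redesigned: 7 × 1 + 2 × 3 = 7 + 6 = 13.
Reduction = 54 − 13 = 41.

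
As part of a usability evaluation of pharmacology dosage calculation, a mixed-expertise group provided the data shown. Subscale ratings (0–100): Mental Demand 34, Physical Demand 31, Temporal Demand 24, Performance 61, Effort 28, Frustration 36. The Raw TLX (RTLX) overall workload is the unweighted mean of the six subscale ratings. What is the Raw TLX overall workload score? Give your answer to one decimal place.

35.7

Sum of ratings = 34 + 31 + 24 + 61 + 28 + 36 = 214.
RTLX = 214 / 6 = 35.6667 ≈ 35.7.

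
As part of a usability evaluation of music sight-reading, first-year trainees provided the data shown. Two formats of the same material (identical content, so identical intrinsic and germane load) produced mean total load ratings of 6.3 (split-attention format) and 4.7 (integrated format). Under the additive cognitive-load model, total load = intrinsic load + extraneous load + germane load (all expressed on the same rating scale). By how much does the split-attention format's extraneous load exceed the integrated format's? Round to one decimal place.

1.6

Intrinsic and germane load are equal across formats, so the difference in total load equals the difference in extraneous load.
Extraneous-load difference = 6.3 − 4.7 = 1.6.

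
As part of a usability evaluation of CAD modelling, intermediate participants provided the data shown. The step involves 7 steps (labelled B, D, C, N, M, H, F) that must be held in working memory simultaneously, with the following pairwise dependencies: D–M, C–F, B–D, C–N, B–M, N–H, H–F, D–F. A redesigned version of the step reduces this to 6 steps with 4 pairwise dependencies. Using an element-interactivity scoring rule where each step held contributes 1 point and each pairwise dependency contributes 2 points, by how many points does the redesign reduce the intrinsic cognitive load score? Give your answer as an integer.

Original: 7 × 1 + 8 × 2 = 7 + 16 = 23.
Redesigned: 6 × 1 + 4 × 2 = 6 + 8 = 14.
Reduction = 23 − 14 = 9.

9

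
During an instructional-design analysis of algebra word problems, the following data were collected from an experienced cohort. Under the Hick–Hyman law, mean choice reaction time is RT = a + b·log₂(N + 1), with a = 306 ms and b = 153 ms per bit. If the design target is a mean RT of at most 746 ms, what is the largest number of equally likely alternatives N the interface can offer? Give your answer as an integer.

6

Set 306 + 153·log₂(N + 1) ≤ 746.
log₂(N + 1) ≤ (746 − 306) / 153 = 2.8758.
N + 1 ≤ 2^2.8758 = 7.3401.
N ≤ 6.3401, so the largest integer N is 6.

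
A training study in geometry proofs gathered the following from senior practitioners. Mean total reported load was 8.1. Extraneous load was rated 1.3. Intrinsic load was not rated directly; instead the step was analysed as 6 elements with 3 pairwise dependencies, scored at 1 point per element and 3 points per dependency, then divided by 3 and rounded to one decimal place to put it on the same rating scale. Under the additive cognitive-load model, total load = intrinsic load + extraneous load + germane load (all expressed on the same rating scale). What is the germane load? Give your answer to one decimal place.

1.8

Intrinsic (element-interactivity): (6 × 1 + 3 × 3) / 3 = 15 / 3 = 5.0000 → 5.0.
germane load = total − intrinsic − extraneous
             = 8.1 − 5.0 − 1.3 = 1.8.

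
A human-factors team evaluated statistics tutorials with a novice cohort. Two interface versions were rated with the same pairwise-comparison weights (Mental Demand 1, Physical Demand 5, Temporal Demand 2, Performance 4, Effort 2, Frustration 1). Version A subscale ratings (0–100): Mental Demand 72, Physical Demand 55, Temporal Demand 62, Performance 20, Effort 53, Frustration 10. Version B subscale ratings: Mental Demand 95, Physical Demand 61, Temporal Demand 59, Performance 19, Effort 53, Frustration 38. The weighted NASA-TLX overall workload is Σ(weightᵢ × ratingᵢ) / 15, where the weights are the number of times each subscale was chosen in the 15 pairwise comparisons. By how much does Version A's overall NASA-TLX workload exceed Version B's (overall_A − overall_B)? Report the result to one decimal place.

Version A weighted sum = 1·72 + 5·55 + 2·62 + 4·20 + 2·53 + 1·10 = 72 + 275 + 124 + 80 + 106 + 10 = 667; overall_A = 667/15 = 44.4667.
Version B weighted sum = 1·95 + 5·61 + 2·59 + 4·19 + 2·53 + 1·38 = 95 + 305 + 118 + 76 + 106 + 38 = 738; overall_B = 738/15 = 49.2000.
Difference = 44.4667 − 49.2000 = -4.7333 ≈ -4.7.

-4.7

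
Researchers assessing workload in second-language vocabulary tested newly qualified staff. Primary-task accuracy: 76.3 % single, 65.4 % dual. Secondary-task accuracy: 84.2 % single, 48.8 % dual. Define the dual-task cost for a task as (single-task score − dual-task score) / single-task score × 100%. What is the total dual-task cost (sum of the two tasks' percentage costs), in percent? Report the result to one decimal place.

56.3

Primary cost = (76.3 − 65.4) / 76.3 × 100% = 14.2857%.
Secondary cost = (84.2 − 48.8) / 84.2 × 100% = 42.0428%.
Total = 14.2857% + 42.0428% = 56.3285% ≈ 56.3%.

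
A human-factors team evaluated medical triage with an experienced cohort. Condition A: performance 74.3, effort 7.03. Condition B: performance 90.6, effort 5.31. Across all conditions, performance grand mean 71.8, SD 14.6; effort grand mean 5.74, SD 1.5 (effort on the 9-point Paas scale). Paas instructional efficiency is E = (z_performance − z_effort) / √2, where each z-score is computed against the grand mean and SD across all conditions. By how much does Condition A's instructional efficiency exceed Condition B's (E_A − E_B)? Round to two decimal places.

Condition A: z_P = (74.3 − 71.8)/14.6 = 0.1712; z_E = (7.03 − 5.74)/1.5 = 0.8600; E_A = (0.1712 − 0.8600)/√2 = -0.4871.
Condition B: z_P = (90.6 − 71.8)/14.6 = 1.2877; z_E = (5.31 − 5.74)/1.5 = -0.2867; E_B = (1.2877 − (-0.2867))/√2 = 1.1133.
E_A − E_B = -0.4871 − 1.1133 = -1.6004 ≈ -1.60.

-1.60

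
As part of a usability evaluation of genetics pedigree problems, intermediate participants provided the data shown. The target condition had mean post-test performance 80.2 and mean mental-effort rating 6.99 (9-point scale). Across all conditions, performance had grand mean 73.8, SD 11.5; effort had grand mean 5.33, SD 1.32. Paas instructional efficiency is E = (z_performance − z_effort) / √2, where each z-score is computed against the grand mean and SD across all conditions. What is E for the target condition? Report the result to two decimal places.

z_performance = (80.2 − 73.8) / 11.5 = 6.4000 / 11.5 = 0.5565.
z_effort = (6.99 − 5.33) / 1.32 = 1.6600 / 1.32 = 1.2576.
z_P − z_E = 0.5565 − 1.2576 = -0.7011.
E = -0.7011 / √2 = -0.7011 / 1.41421 = -0.4958 ≈ -0.50.

-0.50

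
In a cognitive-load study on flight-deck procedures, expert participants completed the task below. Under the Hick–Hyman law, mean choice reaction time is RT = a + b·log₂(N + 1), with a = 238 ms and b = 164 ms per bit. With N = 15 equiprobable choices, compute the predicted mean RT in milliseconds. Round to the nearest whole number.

log₂(15 + 1) = log₂(16) = 4.0000.
RT = 238 + 164 × 4.0000 = 238 + 656.0000 = 894.0000 ms.
≈ 894 ms.

894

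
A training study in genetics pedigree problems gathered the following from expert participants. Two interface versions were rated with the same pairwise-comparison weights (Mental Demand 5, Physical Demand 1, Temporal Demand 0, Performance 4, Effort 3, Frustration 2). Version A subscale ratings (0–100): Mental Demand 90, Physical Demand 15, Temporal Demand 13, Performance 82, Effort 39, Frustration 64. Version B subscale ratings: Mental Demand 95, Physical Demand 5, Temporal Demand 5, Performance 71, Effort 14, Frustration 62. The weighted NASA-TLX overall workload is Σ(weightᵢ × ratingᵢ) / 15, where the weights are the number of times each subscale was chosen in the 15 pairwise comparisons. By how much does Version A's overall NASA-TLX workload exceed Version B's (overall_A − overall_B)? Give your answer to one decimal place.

Version A weighted sum = 5·90 + 1·15 + 0·13 + 4·82 + 3·39 + 2·64 = 450 + 15 + 0 + 328 + 117 + 128 = 1038; overall_A = 1038/15 = 69.2000.
Version B weighted sum = 5·95 + 1·5 + 0·5 + 4·71 + 3·14 + 2·62 = 475 + 5 + 0 + 284 + 42 + 124 = 930; overall_B = 930/15 = 62.0000.
Difference = 69.2000 − 62.0000 = 7.2000 ≈ 7.2.

7.2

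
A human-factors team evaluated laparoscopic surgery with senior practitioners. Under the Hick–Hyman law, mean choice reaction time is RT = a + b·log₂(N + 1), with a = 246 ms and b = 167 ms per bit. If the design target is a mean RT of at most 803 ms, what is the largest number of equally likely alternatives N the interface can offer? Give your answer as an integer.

9

Set 246 + 167·log₂(N + 1) ≤ 803.
log₂(N + 1) ≤ (803 − 246) / 167 = 3.3353.
N + 1 ≤ 2^3.3353 = 10.0931.
N ≤ 9.0931, so the largest integer N is 9.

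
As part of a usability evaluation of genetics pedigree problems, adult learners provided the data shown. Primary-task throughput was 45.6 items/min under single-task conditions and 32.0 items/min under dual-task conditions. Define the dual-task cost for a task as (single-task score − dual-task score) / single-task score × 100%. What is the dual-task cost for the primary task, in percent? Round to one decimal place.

29.8

Cost = (45.6 − 32.0) / 45.6 × 100%
     = 13.6000 / 45.6 × 100% = 29.8246%.
≈ 29.8%.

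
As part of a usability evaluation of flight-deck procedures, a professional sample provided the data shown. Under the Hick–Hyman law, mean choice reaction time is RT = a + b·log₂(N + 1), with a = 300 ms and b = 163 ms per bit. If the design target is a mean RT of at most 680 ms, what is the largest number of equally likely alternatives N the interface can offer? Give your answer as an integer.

4

Set 300 + 163·log₂(N + 1) ≤ 680.
log₂(N + 1) ≤ (680 − 300) / 163 = 2.3313.
N + 1 ≤ 2^2.3313 = 5.0326.
N ≤ 4.0326, so the largest integer N is 4.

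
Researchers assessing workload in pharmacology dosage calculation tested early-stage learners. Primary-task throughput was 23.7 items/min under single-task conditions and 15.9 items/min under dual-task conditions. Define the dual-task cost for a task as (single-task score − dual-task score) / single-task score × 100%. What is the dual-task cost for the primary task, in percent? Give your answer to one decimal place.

32.9

Cost = (23.7 − 15.9) / 23.7 × 100%
     = 7.8000 / 23.7 × 100% = 32.9114%.
≈ 32.9%.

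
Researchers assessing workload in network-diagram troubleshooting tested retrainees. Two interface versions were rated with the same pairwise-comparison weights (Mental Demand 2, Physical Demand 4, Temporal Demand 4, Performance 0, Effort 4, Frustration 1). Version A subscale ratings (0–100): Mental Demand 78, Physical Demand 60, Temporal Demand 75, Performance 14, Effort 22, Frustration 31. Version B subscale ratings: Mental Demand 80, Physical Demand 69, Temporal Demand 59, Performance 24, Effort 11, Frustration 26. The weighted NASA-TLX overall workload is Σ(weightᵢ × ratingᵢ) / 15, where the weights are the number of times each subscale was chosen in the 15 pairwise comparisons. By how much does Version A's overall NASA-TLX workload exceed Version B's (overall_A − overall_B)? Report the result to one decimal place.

4.9

Version A weighted sum = 2·78 + 4·60 + 4·75 + 0·14 + 4·22 + 1·31 = 156 + 240 + 300 + 0 + 88 + 31 = 815; overall_A = 815/15 = 54.3333.
Version B weighted sum = 2·80 + 4·69 + 4·59 + 0·24 + 4·11 + 1·26 = 160 + 276 + 236 + 0 + 44 + 26 = 742; overall_B = 742/15 = 49.4667.
Difference = 54.3333 − 49.4667 = 4.8666 ≈ 4.9.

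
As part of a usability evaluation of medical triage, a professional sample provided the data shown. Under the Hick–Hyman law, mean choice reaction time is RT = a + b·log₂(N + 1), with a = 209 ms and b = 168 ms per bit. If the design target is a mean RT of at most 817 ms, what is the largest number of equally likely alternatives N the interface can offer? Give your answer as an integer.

Set 209 + 168·log₂(N + 1) ≤ 817.
log₂(N + 1) ≤ (817 − 209) / 168 = 3.6190.
N + 1 ≤ 2^3.6190 = 12.2865.
N ≤ 11.2865, so the largest integer N is 11.

11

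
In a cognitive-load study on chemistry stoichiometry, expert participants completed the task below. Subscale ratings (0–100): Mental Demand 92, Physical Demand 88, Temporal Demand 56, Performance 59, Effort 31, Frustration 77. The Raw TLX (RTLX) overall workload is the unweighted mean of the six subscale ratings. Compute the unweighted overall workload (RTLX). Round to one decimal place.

67.2

Sum of ratings = 92 + 88 + 56 + 59 + 31 + 77 = 403.
RTLX = 403 / 6 = 67.1667 ≈ 67.2.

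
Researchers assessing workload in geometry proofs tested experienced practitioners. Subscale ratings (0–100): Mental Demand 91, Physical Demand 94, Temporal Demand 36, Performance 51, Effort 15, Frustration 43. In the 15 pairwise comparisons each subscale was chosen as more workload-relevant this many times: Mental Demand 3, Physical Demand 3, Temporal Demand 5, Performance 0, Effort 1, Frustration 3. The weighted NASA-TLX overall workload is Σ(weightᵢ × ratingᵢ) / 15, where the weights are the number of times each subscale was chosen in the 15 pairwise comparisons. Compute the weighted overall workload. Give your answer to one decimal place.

58.6

The tallies are the weights (they sum to 15).
Weighted sum = 3·91 + 3·94 + 5·36 + 0·51 + 1·15 + 3·43
            = 273 + 282 + 180 + 0 + 15 + 129 = 879.
Overall workload = 879 / 15 = 58.6000 ≈ 58.6.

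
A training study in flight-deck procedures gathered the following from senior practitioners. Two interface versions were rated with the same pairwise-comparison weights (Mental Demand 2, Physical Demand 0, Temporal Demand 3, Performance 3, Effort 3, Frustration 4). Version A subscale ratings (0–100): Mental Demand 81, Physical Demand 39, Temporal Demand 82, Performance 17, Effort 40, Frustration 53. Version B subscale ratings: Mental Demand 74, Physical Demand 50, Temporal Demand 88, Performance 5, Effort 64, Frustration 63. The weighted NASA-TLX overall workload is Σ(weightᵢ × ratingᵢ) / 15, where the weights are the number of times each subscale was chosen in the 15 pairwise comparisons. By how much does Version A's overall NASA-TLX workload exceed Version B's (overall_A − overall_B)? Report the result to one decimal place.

-5.3

Version A weighted sum = 2·81 + 0·39 + 3·82 + 3·17 + 3·40 + 4·53 = 162 + 0 + 246 + 51 + 120 + 212 = 791; overall_A = 791/15 = 52.7333.
Version B weighted sum = 2·74 + 0·50 + 3·88 + 3·5 + 3·64 + 4·63 = 148 + 0 + 264 + 15 + 192 + 252 = 871; overall_B = 871/15 = 58.0667.
Difference = 52.7333 − 58.0667 = -5.3334 ≈ -5.3.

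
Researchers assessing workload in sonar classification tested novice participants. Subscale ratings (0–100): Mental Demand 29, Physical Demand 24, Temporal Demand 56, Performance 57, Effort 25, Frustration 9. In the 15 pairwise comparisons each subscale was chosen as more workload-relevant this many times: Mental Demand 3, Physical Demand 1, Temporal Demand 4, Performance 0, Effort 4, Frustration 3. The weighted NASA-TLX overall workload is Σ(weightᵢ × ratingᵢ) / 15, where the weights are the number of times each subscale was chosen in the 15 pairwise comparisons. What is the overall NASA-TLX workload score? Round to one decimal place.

The tallies are the weights (they sum to 15).
Weighted sum = 3·29 + 1·24 + 4·56 + 0·57 + 4·25 + 3·9
            = 87 + 24 + 224 + 0 + 100 + 27 = 462.
Overall workload = 462 / 15 = 30.8000 ≈ 30.8.

30.8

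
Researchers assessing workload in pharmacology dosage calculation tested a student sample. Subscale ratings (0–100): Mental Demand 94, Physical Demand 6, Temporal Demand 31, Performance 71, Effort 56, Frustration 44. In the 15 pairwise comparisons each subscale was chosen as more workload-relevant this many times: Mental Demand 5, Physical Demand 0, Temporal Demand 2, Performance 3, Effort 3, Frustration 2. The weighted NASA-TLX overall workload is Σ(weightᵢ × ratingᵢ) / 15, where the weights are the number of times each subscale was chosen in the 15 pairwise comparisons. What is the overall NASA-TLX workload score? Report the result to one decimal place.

The tallies are the weights (they sum to 15).
Weighted sum = 5·94 + 0·6 + 2·31 + 3·71 + 3·56 + 2·44
            = 470 + 0 + 62 + 213 + 168 + 88 = 1001.
Overall workload = 1001 / 15 = 66.7333 ≈ 66.7.

66.7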